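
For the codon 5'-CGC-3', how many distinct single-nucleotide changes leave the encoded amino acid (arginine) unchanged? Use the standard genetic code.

Position 1: none → 0 synonymous.
Position 2: none → 0 synonymous.
Position 3: CGU, CGA, CGG → 3 synonymous.
Total: 0 + 0 + 3 = 3.

3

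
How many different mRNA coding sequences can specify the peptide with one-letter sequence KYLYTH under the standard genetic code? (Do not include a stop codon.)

384

Lys: 2 codons.
Tyr: 2 codons.
Leu: 6 codons.
Tyr: 2 codons.
Thr: 4 codons.
His: 2 codons.
2 × 2 × 6 × 2 × 4 × 2 = 384.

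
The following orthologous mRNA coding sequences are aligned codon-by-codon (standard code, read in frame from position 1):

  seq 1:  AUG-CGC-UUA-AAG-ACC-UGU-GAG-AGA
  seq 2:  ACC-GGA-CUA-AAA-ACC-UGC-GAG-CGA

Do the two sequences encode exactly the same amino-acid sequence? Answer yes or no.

Codon 1: AUG Met / ACC Thr — nonsynonymous.
Codon 2: CGC Arg / GGA Gly — nonsynonymous.
Codon 3: UUA Leu / CUA Leu — synonymous.
Codon 4: AAG Lys / AAA Lys — synonymous.
Codon 5: ACC Thr / ACC Thr — identical.
Codon 6: UGU Cys / UGC Cys — synonymous.
Codon 7: GAG Glu / GAG Glu — identical.
Codon 8: AGA Arg / CGA Arg — synonymous.
Nonsynonymous differences: 2 → different protein.

no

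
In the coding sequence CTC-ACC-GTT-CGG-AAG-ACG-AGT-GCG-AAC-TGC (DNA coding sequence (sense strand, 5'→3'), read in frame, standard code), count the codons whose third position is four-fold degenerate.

6

Codon 1 CTC (Leu): third position 4-fold.
Codon 2 ACC (Thr): third position 4-fold.
Codon 3 GTT (Val): third position 4-fold.
Codon 4 CGG (Arg): third position 4-fold.
Codon 5 AAG (Lys): third position 2-fold.
Codon 6 ACG (Thr): third position 4-fold.
Codon 7 AGT (Ser): third position 2-fold.
Codon 8 GCG (Ala): third position 4-fold.
Codon 9 AAC (Asn): third position 2-fold.
Codon 10 TGC (Cys): third position 2-fold.
Four-fold degenerate third positions: 6.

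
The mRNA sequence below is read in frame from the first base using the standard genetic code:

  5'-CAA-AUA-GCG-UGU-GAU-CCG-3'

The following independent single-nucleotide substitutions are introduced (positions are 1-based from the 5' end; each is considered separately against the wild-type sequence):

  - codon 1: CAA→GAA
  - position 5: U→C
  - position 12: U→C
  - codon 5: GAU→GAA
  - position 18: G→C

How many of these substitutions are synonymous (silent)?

2

Codon 1: CAA (Gln) → GAA (Glu) — missense.
Codon 2: AUA (Ile) → ACA (Thr) — missense.
Codon 4: UGU (Cys) → UGC (Cys) — synonymous.
Codon 5: GAU (Asp) → GAA (Glu) — missense.
Codon 6: CCG (Pro) → CCC (Pro) — synonymous.
Synonymous: 2 of 5.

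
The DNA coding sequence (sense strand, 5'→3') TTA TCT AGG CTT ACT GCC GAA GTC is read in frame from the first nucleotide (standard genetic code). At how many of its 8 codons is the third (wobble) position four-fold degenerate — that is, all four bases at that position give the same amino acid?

Codon 1 TTA (Leu): third position 2-fold.
Codon 2 TCT (Ser): third position 4-fold.
Codon 3 AGG (Arg): third position 2-fold.
Codon 4 CTT (Leu): third position 4-fold.
Codon 5 ACT (Thr): third position 4-fold.
Codon 6 GCC (Ala): third position 4-fold.
Codon 7 GAA (Glu): third position 2-fold.
Codon 8 GTC (Val): third position 4-fold.
Four-fold degenerate third positions: 5.

5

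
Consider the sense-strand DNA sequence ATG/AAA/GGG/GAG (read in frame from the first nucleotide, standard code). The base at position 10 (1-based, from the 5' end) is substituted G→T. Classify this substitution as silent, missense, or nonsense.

Position 10 falls in codon 4: GAG → Glu.
After the substitution the codon is TAG → Stop.
The new codon is a stop codon, so this is a nonsense mutation.

nonsense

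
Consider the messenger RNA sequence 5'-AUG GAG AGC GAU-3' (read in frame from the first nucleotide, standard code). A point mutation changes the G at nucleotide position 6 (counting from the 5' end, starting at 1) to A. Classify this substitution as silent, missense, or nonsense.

silent

Position 6 falls in codon 2: GAG → Glu.
After the substitution the codon is GAA → Glu.
Both encode Glu, so the change is synonymous.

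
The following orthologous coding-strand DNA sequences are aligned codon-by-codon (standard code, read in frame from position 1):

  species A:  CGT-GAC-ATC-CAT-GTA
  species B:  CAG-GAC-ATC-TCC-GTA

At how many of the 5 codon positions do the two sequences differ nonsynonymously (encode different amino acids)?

Codon 1: CGT Arg / CAG Gln — nonsynonymous.
Codon 2: GAC Asp / GAC Asp — identical.
Codon 3: ATC Ile / ATC Ile — identical.
Codon 4: CAT His / TCC Ser — nonsynonymous.
Codon 5: GTA Val / GTA Val — identical.
Nonsynonymous differences: 2.

2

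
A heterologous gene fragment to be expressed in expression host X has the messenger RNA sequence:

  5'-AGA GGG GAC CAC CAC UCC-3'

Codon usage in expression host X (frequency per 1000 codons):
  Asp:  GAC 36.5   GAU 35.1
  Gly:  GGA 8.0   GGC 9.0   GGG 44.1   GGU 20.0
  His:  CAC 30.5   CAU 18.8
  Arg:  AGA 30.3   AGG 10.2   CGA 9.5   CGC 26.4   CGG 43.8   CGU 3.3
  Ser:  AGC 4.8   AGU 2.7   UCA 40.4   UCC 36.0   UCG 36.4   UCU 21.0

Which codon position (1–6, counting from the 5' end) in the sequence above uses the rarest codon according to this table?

1

Codon 1 AGA (Arg): 30.3 per 1000.
Codon 2 GGG (Gly): 44.1 per 1000.
Codon 3 GAC (Asp): 36.5 per 1000.
Codon 4 CAC (His): 30.5 per 1000.
Codon 5 CAC (His): 30.5 per 1000.
Codon 6 UCC (Ser): 36.0 per 1000.
Lowest frequency is 30.3 at codon 1.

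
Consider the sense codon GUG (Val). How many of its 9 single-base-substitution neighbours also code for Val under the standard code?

Position 1: none → 0 synonymous.
Position 2: none → 0 synonymous.
Position 3: GUU, GUC, GUA → 3 synonymous.
Total: 0 + 0 + 3 = 3.

3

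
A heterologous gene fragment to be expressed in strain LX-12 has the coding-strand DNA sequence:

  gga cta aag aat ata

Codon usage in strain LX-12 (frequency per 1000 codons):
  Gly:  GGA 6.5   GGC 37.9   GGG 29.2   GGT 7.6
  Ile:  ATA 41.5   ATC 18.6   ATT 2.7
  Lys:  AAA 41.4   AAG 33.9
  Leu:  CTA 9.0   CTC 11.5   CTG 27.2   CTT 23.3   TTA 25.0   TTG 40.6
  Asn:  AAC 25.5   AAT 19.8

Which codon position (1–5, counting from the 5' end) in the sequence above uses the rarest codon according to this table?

Codon 1 GGA (Gly): 6.5 per 1000.
Codon 2 CTA (Leu): 9.0 per 1000.
Codon 3 AAG (Lys): 33.9 per 1000.
Codon 4 AAT (Asn): 19.8 per 1000.
Codon 5 ATA (Ile): 41.5 per 1000.
Lowest frequency is 6.5 at codon 1.

1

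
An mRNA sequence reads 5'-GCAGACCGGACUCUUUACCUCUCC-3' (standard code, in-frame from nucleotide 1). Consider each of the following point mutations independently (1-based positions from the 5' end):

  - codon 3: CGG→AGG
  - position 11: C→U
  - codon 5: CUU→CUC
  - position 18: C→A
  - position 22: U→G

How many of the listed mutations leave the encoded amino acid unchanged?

2

Codon 3: CGG (Arg) → AGG (Arg) — synonymous.
Codon 4: ACU (Thr) → AUU (Ile) — missense.
Codon 5: CUU (Leu) → CUC (Leu) — synonymous.
Codon 6: UAC (Tyr) → UAA (Stop) — nonsense.
Codon 8: UCC (Ser) → GCC (Ala) — missense.
Synonymous: 2 of 5.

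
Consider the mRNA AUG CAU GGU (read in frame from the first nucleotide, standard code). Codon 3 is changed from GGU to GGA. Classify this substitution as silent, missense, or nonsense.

silent

Position 9 falls in codon 3: GGU → Gly.
After the substitution the codon is GGA → Gly.
Both encode Gly, so the change is synonymous.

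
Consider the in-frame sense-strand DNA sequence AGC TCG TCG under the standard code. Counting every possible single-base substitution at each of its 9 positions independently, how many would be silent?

Codon 1 (AGC, Ser): 1 synonymous substitution.
Codon 2 (TCG, Ser): 3 synonymous substitutions.
Codon 3 (TCG, Ser): 3 synonymous substitutions.
Total: 1 + 3 + 3 = 7.

7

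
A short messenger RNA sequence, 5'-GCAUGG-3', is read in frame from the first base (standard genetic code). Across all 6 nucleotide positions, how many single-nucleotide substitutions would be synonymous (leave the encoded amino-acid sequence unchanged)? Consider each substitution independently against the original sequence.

3

Codon 1 (GCA, Ala): 3 synonymous substitutions.
Codon 2 (UGG, Trp): 0 synonymous substitutions.
Total: 3 + 0 = 3.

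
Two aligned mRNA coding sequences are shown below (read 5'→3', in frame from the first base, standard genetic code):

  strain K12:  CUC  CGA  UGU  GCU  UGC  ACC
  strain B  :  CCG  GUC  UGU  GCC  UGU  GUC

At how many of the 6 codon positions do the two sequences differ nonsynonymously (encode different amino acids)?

3

Codon 1: CUC Leu / CCG Pro — nonsynonymous.
Codon 2: CGA Arg / GUC Val — nonsynonymous.
Codon 3: UGU Cys / UGU Cys — identical.
Codon 4: GCU Ala / GCC Ala — synonymous.
Codon 5: UGC Cys / UGU Cys — synonymous.
Codon 6: ACC Thr / GUC Val — nonsynonymous.
Nonsynonymous differences: 3.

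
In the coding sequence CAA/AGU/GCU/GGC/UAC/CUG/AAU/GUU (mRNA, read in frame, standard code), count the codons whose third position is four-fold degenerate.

4

Codon 1 CAA (Gln): third position 2-fold.
Codon 2 AGU (Ser): third position 2-fold.
Codon 3 GCU (Ala): third position 4-fold.
Codon 4 GGC (Gly): third position 4-fold.
Codon 5 UAC (Tyr): third position 2-fold.
Codon 6 CUG (Leu): third position 4-fold.
Codon 7 AAU (Asn): third position 2-fold.
Codon 8 GUU (Val): third position 4-fold.
Four-fold degenerate third positions: 4.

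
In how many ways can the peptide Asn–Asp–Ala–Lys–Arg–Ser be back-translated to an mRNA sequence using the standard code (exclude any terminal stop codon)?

1152

Asn: 2 codons.
Asp: 2 codons.
Ala: 4 codons.
Lys: 2 codons.
Arg: 6 codons.
Ser: 6 codons.
2 × 2 × 4 × 2 × 6 × 6 = 1152.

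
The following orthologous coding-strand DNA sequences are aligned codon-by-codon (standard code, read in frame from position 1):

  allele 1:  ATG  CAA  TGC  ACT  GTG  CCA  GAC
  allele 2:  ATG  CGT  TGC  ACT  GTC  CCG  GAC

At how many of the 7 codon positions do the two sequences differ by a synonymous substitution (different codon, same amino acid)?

Codon 1: ATG Met / ATG Met — identical.
Codon 2: CAA Gln / CGT Arg — nonsynonymous.
Codon 3: TGC Cys / TGC Cys — identical.
Codon 4: ACT Thr / ACT Thr — identical.
Codon 5: GTG Val / GTC Val — synonymous.
Codon 6: CCA Pro / CCG Pro — synonymous.
Codon 7: GAC Asp / GAC Asp — identical.
Synonymous differences: 2.

2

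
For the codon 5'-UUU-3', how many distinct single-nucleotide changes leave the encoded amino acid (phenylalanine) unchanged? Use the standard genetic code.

Position 1: none → 0 synonymous.
Position 2: none → 0 synonymous.
Position 3: UUC → 1 synonymous.
Total: 0 + 0 + 1 = 1.

1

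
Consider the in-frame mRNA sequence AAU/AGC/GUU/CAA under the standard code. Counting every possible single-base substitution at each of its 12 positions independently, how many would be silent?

6

Codon 1 (AAU, Asn): 1 synonymous substitution.
Codon 2 (AGC, Ser): 1 synonymous substitution.
Codon 3 (GUU, Val): 3 synonymous substitutions.
Codon 4 (CAA, Gln): 1 synonymous substitution.
Total: 1 + 1 + 3 + 1 = 6.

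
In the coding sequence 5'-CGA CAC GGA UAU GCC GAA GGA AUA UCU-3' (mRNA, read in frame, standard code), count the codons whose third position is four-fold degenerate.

Codon 1 CGA (Arg): third position 4-fold.
Codon 2 CAC (His): third position 2-fold.
Codon 3 GGA (Gly): third position 4-fold.
Codon 4 UAU (Tyr): third position 2-fold.
Codon 5 GCC (Ala): third position 4-fold.
Codon 6 GAA (Glu): third position 2-fold.
Codon 7 GGA (Gly): third position 4-fold.
Codon 8 AUA (Ile): third position 3-fold.
Codon 9 UCU (Ser): third position 4-fold.
Four-fold degenerate third positions: 5.

5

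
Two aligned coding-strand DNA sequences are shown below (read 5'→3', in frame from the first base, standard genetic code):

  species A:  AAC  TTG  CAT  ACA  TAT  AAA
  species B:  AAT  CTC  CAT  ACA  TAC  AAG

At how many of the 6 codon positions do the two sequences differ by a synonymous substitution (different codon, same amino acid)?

Codon 1: AAC Asn / AAT Asn — synonymous.
Codon 2: TTG Leu / CTC Leu — synonymous.
Codon 3: CAT His / CAT His — identical.
Codon 4: ACA Thr / ACA Thr — identical.
Codon 5: TAT Tyr / TAC Tyr — synonymous.
Codon 6: AAA Lys / AAG Lys — synonymous.
Synonymous differences: 4.

4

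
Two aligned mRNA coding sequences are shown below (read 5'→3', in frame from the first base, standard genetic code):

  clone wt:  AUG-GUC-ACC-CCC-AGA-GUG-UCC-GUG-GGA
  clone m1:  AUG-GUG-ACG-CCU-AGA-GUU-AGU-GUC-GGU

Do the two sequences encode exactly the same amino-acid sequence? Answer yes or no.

yes

Codon 1: AUG Met / AUG Met — identical.
Codon 2: GUC Val / GUG Val — synonymous.
Codon 3: ACC Thr / ACG Thr — synonymous.
Codon 4: CCC Pro / CCU Pro — synonymous.
Codon 5: AGA Arg / AGA Arg — identical.
Codon 6: GUG Val / GUU Val — synonymous.
Codon 7: UCC Ser / AGU Ser — synonymous.
Codon 8: GUG Val / GUC Val — synonymous.
Codon 9: GGA Gly / GGU Gly — synonymous.
Nonsynonymous differences: 0 → same protein.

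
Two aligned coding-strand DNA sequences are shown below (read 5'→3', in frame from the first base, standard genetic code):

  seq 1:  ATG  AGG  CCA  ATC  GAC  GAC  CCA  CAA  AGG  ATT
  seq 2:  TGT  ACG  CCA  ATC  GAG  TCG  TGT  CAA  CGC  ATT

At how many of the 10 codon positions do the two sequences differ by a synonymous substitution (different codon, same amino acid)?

Codon 1: ATG Met / TGT Cys — nonsynonymous.
Codon 2: AGG Arg / ACG Thr — nonsynonymous.
Codon 3: CCA Pro / CCA Pro — identical.
Codon 4: ATC Ile / ATC Ile — identical.
Codon 5: GAC Asp / GAG Glu — nonsynonymous.
Codon 6: GAC Asp / TCG Ser — nonsynonymous.
Codon 7: CCA Pro / TGT Cys — nonsynonymous.
Codon 8: CAA Gln / CAA Gln — identical.
Codon 9: AGG Arg / CGC Arg — synonymous.
Codon 10: ATT Ile / ATT Ile — identical.
Synonymous differences: 1.

1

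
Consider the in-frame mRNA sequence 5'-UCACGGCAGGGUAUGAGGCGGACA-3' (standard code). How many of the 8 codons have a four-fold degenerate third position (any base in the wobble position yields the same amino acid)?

Codon 1 UCA (Ser): third position 4-fold.
Codon 2 CGG (Arg): third position 4-fold.
Codon 3 CAG (Gln): third position 2-fold.
Codon 4 GGU (Gly): third position 4-fold.
Codon 5 AUG (Met): third position 1-fold.
Codon 6 AGG (Arg): third position 2-fold.
Codon 7 CGG (Arg): third position 4-fold.
Codon 8 ACA (Thr): third position 4-fold.
Four-fold degenerate third positions: 5.

5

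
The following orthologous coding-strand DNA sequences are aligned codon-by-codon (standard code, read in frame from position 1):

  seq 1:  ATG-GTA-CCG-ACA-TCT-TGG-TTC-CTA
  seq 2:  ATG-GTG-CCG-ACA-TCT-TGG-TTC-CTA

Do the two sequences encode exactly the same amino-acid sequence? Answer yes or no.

Codon 1: ATG Met / ATG Met — identical.
Codon 2: GTA Val / GTG Val — synonymous.
Codon 3: CCG Pro / CCG Pro — identical.
Codon 4: ACA Thr / ACA Thr — identical.
Codon 5: TCT Ser / TCT Ser — identical.
Codon 6: TGG Trp / TGG Trp — identical.
Codon 7: TTC Phe / TTC Phe — identical.
Codon 8: CTA Leu / CTA Leu — identical.
Nonsynonymous differences: 0 → same protein.

yes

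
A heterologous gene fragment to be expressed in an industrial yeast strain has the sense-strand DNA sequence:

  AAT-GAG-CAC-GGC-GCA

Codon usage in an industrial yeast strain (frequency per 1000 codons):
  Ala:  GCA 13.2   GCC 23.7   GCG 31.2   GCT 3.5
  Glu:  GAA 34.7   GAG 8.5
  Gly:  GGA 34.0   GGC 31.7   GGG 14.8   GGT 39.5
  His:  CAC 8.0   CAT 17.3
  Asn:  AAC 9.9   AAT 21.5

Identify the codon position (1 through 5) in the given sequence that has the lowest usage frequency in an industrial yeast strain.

Codon 1 AAT (Asn): 21.5 per 1000.
Codon 2 GAG (Glu): 8.5 per 1000.
Codon 3 CAC (His): 8.0 per 1000.
Codon 4 GGC (Gly): 31.7 per 1000.
Codon 5 GCA (Ala): 13.2 per 1000.
Lowest frequency is 8.0 at codon 3.

3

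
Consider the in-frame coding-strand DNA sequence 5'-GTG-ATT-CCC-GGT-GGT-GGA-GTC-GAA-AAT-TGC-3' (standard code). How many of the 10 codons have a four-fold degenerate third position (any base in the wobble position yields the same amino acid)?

6

Codon 1 GTG (Val): third position 4-fold.
Codon 2 ATT (Ile): third position 3-fold.
Codon 3 CCC (Pro): third position 4-fold.
Codon 4 GGT (Gly): third position 4-fold.
Codon 5 GGT (Gly): third position 4-fold.
Codon 6 GGA (Gly): third position 4-fold.
Codon 7 GTC (Val): third position 4-fold.
Codon 8 GAA (Glu): third position 2-fold.
Codon 9 AAT (Asn): third position 2-fold.
Codon 10 TGC (Cys): third position 2-fold.
Four-fold degenerate third positions: 6.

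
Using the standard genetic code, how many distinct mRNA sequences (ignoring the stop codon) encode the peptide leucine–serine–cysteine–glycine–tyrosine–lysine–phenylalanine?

Leu: 6 codons.
Ser: 6 codons.
Cys: 2 codons.
Gly: 4 codons.
Tyr: 2 codons.
Lys: 2 codons.
Phe: 2 codons.
6 × 6 × 2 × 4 × 2 × 2 × 2 = 2304.

2304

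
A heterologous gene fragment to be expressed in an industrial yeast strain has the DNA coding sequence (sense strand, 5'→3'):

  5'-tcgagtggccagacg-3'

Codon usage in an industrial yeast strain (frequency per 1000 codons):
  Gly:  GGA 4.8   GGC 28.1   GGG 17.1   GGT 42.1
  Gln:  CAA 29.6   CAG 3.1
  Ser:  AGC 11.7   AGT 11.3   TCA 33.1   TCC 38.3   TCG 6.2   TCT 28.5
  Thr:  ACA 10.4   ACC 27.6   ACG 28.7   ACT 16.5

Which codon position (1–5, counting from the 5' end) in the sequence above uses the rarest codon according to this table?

4

Codon 1 TCG (Ser): 6.2 per 1000.
Codon 2 AGT (Ser): 11.3 per 1000.
Codon 3 GGC (Gly): 28.1 per 1000.
Codon 4 CAG (Gln): 3.1 per 1000.
Codon 5 ACG (Thr): 28.7 per 1000.
Lowest frequency is 3.1 at codon 4.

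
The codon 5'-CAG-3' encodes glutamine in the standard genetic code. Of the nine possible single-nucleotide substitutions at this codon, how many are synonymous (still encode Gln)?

1

Position 1: none → 0 synonymous.
Position 2: none → 0 synonymous.
Position 3: CAA → 1 synonymous.
Total: 0 + 0 + 1 = 1.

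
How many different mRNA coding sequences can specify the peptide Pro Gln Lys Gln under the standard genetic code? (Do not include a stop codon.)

Pro: 4 codons.
Gln: 2 codons.
Lys: 2 codons.
Gln: 2 codons.
4 × 2 × 2 × 2 = 32.

32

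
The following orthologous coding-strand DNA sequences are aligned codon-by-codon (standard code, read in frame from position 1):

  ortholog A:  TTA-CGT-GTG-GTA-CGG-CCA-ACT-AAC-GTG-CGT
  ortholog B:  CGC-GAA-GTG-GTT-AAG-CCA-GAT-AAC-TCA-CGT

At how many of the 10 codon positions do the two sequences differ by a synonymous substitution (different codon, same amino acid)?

Codon 1: TTA Leu / CGC Arg — nonsynonymous.
Codon 2: CGT Arg / GAA Glu — nonsynonymous.
Codon 3: GTG Val / GTG Val — identical.
Codon 4: GTA Val / GTT Val — synonymous.
Codon 5: CGG Arg / AAG Lys — nonsynonymous.
Codon 6: CCA Pro / CCA Pro — identical.
Codon 7: ACT Thr / GAT Asp — nonsynonymous.
Codon 8: AAC Asn / AAC Asn — identical.
Codon 9: GTG Val / TCA Ser — nonsynonymous.
Codon 10: CGT Arg / CGT Arg — identical.
Synonymous differences: 1.

1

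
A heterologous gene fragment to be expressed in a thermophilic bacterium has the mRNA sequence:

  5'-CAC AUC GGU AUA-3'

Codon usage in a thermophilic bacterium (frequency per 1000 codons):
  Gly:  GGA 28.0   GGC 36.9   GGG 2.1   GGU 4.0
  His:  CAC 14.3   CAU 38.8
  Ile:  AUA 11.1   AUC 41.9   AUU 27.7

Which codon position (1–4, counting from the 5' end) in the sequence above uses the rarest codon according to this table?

Codon 1 CAC (His): 14.3 per 1000.
Codon 2 AUC (Ile): 41.9 per 1000.
Codon 3 GGU (Gly): 4.0 per 1000.
Codon 4 AUA (Ile): 11.1 per 1000.
Lowest frequency is 4.0 at codon 3.

3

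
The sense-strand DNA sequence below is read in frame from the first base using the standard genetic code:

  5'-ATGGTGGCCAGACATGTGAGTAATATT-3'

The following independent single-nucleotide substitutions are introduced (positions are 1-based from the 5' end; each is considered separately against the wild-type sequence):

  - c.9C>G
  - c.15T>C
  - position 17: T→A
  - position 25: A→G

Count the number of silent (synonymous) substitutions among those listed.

Codon 3: GCC (Ala) → GCG (Ala) — synonymous.
Codon 5: CAT (His) → CAC (His) — synonymous.
Codon 6: GTG (Val) → GAG (Glu) — missense.
Codon 9: ATT (Ile) → GTT (Val) — missense.
Synonymous: 2 of 4.

2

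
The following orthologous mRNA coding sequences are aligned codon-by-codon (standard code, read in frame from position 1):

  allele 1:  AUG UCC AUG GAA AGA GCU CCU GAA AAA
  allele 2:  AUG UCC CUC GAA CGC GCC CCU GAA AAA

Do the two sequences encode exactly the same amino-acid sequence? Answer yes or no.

Codon 1: AUG Met / AUG Met — identical.
Codon 2: UCC Ser / UCC Ser — identical.
Codon 3: AUG Met / CUC Leu — nonsynonymous.
Codon 4: GAA Glu / GAA Glu — identical.
Codon 5: AGA Arg / CGC Arg — synonymous.
Codon 6: GCU Ala / GCC Ala — synonymous.
Codon 7: CCU Pro / CCU Pro — identical.
Codon 8: GAA Glu / GAA Glu — identical.
Codon 9: AAA Lys / AAA Lys — identical.
Nonsynonymous differences: 1 → different protein.

no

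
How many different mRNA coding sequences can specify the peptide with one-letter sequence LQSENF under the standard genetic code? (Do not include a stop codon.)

Leu: 6 codons.
Gln: 2 codons.
Ser: 6 codons.
Glu: 2 codons.
Asn: 2 codons.
Phe: 2 codons.
6 × 2 × 6 × 2 × 2 × 2 = 576.

576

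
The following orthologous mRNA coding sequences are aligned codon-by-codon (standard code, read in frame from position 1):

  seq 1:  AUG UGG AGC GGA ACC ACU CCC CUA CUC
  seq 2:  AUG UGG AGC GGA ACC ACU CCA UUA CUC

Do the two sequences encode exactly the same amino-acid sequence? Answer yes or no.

Codon 1: AUG Met / AUG Met — identical.
Codon 2: UGG Trp / UGG Trp — identical.
Codon 3: AGC Ser / AGC Ser — identical.
Codon 4: GGA Gly / GGA Gly — identical.
Codon 5: ACC Thr / ACC Thr — identical.
Codon 6: ACU Thr / ACU Thr — identical.
Codon 7: CCC Pro / CCA Pro — synonymous.
Codon 8: CUA Leu / UUA Leu — synonymous.
Codon 9: CUC Leu / CUC Leu — identical.
Nonsynonymous differences: 0 → same protein.

yes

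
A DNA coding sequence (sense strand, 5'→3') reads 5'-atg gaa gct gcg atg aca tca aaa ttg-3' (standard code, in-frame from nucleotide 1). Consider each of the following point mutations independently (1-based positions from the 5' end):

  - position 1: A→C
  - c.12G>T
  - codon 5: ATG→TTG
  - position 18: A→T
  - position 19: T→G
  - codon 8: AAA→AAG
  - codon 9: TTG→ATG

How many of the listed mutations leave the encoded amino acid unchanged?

Codon 1: ATG (Met) → CTG (Leu) — missense.
Codon 4: GCG (Ala) → GCT (Ala) — synonymous.
Codon 5: ATG (Met) → TTG (Leu) — missense.
Codon 6: ACA (Thr) → ACT (Thr) — synonymous.
Codon 7: TCA (Ser) → GCA (Ala) — missense.
Codon 8: AAA (Lys) → AAG (Lys) — synonymous.
Codon 9: TTG (Leu) → ATG (Met) — missense.
Synonymous: 3 of 7.

3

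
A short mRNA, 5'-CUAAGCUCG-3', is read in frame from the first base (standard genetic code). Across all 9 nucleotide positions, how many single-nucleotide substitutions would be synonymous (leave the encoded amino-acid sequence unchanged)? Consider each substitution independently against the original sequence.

8

Codon 1 (CUA, Leu): 4 synonymous substitutions.
Codon 2 (AGC, Ser): 1 synonymous substitution.
Codon 3 (UCG, Ser): 3 synonymous substitutions.
Total: 4 + 1 + 3 = 8.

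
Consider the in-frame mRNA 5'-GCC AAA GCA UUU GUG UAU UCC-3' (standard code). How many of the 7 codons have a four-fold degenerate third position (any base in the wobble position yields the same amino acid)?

Codon 1 GCC (Ala): third position 4-fold.
Codon 2 AAA (Lys): third position 2-fold.
Codon 3 GCA (Ala): third position 4-fold.
Codon 4 UUU (Phe): third position 2-fold.
Codon 5 GUG (Val): third position 4-fold.
Codon 6 UAU (Tyr): third position 2-fold.
Codon 7 UCC (Ser): third position 4-fold.
Four-fold degenerate third positions: 4.

4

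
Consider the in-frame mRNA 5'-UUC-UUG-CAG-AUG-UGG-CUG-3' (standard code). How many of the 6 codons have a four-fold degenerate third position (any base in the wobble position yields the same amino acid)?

Codon 1 UUC (Phe): third position 2-fold.
Codon 2 UUG (Leu): third position 2-fold.
Codon 3 CAG (Gln): third position 2-fold.
Codon 4 AUG (Met): third position 1-fold.
Codon 5 UGG (Trp): third position 1-fold.
Codon 6 CUG (Leu): third position 4-fold.
Four-fold degenerate third positions: 1.

1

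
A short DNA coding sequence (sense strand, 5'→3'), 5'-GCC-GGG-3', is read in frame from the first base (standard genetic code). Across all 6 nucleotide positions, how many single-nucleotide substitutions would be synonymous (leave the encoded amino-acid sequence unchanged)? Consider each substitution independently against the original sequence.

6

Codon 1 (GCC, Ala): 3 synonymous substitutions.
Codon 2 (GGG, Gly): 3 synonymous substitutions.
Total: 3 + 3 = 6.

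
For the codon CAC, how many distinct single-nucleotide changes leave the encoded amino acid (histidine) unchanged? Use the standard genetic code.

Position 1: none → 0 synonymous.
Position 2: none → 0 synonymous.
Position 3: CAT → 1 synonymous.
Total: 0 + 0 + 1 = 1.

1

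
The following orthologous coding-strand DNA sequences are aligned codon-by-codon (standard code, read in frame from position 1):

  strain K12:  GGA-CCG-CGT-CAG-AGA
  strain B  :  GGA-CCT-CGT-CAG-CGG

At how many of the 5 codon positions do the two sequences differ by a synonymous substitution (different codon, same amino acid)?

2

Codon 1: GGA Gly / GGA Gly — identical.
Codon 2: CCG Pro / CCT Pro — synonymous.
Codon 3: CGT Arg / CGT Arg — identical.
Codon 4: CAG Gln / CAG Gln — identical.
Codon 5: AGA Arg / CGG Arg — synonymous.
Synonymous differences: 2.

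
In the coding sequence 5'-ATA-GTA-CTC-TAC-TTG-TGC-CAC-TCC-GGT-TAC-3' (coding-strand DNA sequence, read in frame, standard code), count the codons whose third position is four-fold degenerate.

4

Codon 1 ATA (Ile): third position 3-fold.
Codon 2 GTA (Val): third position 4-fold.
Codon 3 CTC (Leu): third position 4-fold.
Codon 4 TAC (Tyr): third position 2-fold.
Codon 5 TTG (Leu): third position 2-fold.
Codon 6 TGC (Cys): third position 2-fold.
Codon 7 CAC (His): third position 2-fold.
Codon 8 TCC (Ser): third position 4-fold.
Codon 9 GGT (Gly): third position 4-fold.
Codon 10 TAC (Tyr): third position 2-fold.
Four-fold degenerate third positions: 4.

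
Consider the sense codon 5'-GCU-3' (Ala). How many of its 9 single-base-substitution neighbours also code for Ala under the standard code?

Position 1: none → 0 synonymous.
Position 2: none → 0 synonymous.
Position 3: GCC, GCA, GCG → 3 synonymous.
Total: 0 + 0 + 3 = 3.

3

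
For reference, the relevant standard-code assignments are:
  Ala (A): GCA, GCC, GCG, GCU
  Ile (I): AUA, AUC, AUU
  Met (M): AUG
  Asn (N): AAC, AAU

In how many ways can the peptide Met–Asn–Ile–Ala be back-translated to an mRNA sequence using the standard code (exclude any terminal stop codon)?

24

Met: 1 codon.
Asn: 2 codons.
Ile: 3 codons.
Ala: 4 codons.
1 × 2 × 3 × 4 = 24.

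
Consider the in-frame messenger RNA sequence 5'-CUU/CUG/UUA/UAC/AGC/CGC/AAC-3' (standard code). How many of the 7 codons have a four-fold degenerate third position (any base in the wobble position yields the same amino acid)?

3

Codon 1 CUU (Leu): third position 4-fold.
Codon 2 CUG (Leu): third position 4-fold.
Codon 3 UUA (Leu): third position 2-fold.
Codon 4 UAC (Tyr): third position 2-fold.
Codon 5 AGC (Ser): third position 2-fold.
Codon 6 CGC (Arg): third position 4-fold.
Codon 7 AAC (Asn): third position 2-fold.
Four-fold degenerate third positions: 3.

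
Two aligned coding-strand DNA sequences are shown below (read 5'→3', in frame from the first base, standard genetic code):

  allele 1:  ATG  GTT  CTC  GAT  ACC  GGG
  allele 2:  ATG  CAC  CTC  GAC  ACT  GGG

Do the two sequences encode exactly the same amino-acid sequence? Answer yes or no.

no

Codon 1: ATG Met / ATG Met — identical.
Codon 2: GTT Val / CAC His — nonsynonymous.
Codon 3: CTC Leu / CTC Leu — identical.
Codon 4: GAT Asp / GAC Asp — synonymous.
Codon 5: ACC Thr / ACT Thr — synonymous.
Codon 6: GGG Gly / GGG Gly — identical.
Nonsynonymous differences: 1 → different protein.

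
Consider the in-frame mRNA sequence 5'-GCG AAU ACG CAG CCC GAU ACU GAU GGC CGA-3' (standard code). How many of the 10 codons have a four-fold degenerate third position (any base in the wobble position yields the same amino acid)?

6

Codon 1 GCG (Ala): third position 4-fold.
Codon 2 AAU (Asn): third position 2-fold.
Codon 3 ACG (Thr): third position 4-fold.
Codon 4 CAG (Gln): third position 2-fold.
Codon 5 CCC (Pro): third position 4-fold.
Codon 6 GAU (Asp): third position 2-fold.
Codon 7 ACU (Thr): third position 4-fold.
Codon 8 GAU (Asp): third position 2-fold.
Codon 9 GGC (Gly): third position 4-fold.
Codon 10 CGA (Arg): third position 4-fold.
Four-fold degenerate third positions: 6.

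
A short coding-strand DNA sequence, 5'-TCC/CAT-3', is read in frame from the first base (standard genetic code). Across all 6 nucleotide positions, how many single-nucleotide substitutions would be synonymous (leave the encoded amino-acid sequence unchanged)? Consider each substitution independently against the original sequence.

Codon 1 (TCC, Ser): 3 synonymous substitutions.
Codon 2 (CAT, His): 1 synonymous substitution.
Total: 3 + 1 = 4.

4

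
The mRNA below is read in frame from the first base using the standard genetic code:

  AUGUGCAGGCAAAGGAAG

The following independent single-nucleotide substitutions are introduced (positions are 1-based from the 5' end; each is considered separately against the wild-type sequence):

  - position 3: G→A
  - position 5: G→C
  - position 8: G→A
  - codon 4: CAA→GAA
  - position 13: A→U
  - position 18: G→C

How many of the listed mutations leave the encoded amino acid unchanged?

Codon 1: AUG (Met) → AUA (Ile) — missense.
Codon 2: UGC (Cys) → UCC (Ser) — missense.
Codon 3: AGG (Arg) → AAG (Lys) — missense.
Codon 4: CAA (Gln) → GAA (Glu) — missense.
Codon 5: AGG (Arg) → UGG (Trp) — missense.
Codon 6: AAG (Lys) → AAC (Asn) — missense.
Synonymous: 0 of 6.

0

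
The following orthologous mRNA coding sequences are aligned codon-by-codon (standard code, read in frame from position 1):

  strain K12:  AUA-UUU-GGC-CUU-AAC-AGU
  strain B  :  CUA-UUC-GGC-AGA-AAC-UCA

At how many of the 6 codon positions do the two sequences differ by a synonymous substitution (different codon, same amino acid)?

Codon 1: AUA Ile / CUA Leu — nonsynonymous.
Codon 2: UUU Phe / UUC Phe — synonymous.
Codon 3: GGC Gly / GGC Gly — identical.
Codon 4: CUU Leu / AGA Arg — nonsynonymous.
Codon 5: AAC Asn / AAC Asn — identical.
Codon 6: AGU Ser / UCA Ser — synonymous.
Synonymous differences: 2.

2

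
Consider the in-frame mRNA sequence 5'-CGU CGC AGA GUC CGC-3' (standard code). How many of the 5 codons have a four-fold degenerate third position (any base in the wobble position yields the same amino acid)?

4

Codon 1 CGU (Arg): third position 4-fold.
Codon 2 CGC (Arg): third position 4-fold.
Codon 3 AGA (Arg): third position 2-fold.
Codon 4 GUC (Val): third position 4-fold.
Codon 5 CGC (Arg): third position 4-fold.
Four-fold degenerate third positions: 4.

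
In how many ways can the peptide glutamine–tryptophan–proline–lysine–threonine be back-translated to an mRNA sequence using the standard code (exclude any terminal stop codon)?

64

Gln: 2 codons.
Trp: 1 codon.
Pro: 4 codons.
Lys: 2 codons.
Thr: 4 codons.
2 × 1 × 4 × 2 × 4 = 64.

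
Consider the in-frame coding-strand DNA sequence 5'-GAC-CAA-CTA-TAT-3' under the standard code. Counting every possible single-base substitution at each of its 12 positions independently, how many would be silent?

7

Codon 1 (GAC, Asp): 1 synonymous substitution.
Codon 2 (CAA, Gln): 1 synonymous substitution.
Codon 3 (CTA, Leu): 4 synonymous substitutions.
Codon 4 (TAT, Tyr): 1 synonymous substitution.
Total: 1 + 1 + 4 + 1 = 7.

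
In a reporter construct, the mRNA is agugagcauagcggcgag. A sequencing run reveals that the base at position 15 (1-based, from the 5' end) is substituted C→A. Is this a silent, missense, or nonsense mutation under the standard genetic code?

Position 15 falls in codon 5: GGC → Gly.
After the substitution the codon is GGA → Gly.
Both encode Gly, so the change is synonymous.

silent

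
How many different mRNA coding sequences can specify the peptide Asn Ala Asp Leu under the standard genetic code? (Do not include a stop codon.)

96

Asn: 2 codons.
Ala: 4 codons.
Asp: 2 codons.
Leu: 6 codons.
2 × 4 × 2 × 6 = 96.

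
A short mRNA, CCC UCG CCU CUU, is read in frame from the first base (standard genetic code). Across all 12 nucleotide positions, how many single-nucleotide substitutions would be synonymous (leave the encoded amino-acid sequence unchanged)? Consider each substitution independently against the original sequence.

Codon 1 (CCC, Pro): 3 synonymous substitutions.
Codon 2 (UCG, Ser): 3 synonymous substitutions.
Codon 3 (CCU, Pro): 3 synonymous substitutions.
Codon 4 (CUU, Leu): 3 synonymous substitutions.
Total: 3 + 3 + 3 + 3 = 12.

12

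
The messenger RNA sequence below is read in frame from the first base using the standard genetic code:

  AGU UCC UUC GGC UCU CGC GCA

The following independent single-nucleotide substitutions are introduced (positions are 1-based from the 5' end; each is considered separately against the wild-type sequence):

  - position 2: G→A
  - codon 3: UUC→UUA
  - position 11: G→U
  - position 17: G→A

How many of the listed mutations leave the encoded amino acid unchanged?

Codon 1: AGU (Ser) → AAU (Asn) — missense.
Codon 3: UUC (Phe) → UUA (Leu) — missense.
Codon 4: GGC (Gly) → GUC (Val) — missense.
Codon 6: CGC (Arg) → CAC (His) — missense.
Synonymous: 0 of 4.

0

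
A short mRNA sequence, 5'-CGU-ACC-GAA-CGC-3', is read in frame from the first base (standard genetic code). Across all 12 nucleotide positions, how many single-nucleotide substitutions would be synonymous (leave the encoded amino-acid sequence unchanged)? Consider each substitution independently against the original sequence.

10

Codon 1 (CGU, Arg): 3 synonymous substitutions.
Codon 2 (ACC, Thr): 3 synonymous substitutions.
Codon 3 (GAA, Glu): 1 synonymous substitution.
Codon 4 (CGC, Arg): 3 synonymous substitutions.
Total: 3 + 3 + 1 + 3 = 10.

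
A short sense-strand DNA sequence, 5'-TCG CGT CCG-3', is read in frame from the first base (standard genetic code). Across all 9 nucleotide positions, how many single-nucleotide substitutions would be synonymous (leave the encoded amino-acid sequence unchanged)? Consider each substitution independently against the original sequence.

Codon 1 (TCG, Ser): 3 synonymous substitutions.
Codon 2 (CGT, Arg): 3 synonymous substitutions.
Codon 3 (CCG, Pro): 3 synonymous substitutions.
Total: 3 + 3 + 3 = 9.

9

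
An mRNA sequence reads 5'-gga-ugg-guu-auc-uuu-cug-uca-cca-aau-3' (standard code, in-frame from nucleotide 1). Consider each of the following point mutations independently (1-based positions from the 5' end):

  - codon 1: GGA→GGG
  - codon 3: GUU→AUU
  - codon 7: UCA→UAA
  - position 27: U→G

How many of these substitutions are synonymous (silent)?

1

Codon 1: GGA (Gly) → GGG (Gly) — synonymous.
Codon 3: GUU (Val) → AUU (Ile) — missense.
Codon 7: UCA (Ser) → UAA (Stop) — nonsense.
Codon 9: AAU (Asn) → AAG (Lys) — missense.
Synonymous: 1 of 4.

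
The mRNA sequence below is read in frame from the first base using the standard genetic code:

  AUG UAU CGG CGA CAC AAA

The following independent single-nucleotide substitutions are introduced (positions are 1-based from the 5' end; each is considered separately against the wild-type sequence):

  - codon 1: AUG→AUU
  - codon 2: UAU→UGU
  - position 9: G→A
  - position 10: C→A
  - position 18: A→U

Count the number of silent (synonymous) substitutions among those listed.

Codon 1: AUG (Met) → AUU (Ile) — missense.
Codon 2: UAU (Tyr) → UGU (Cys) — missense.
Codon 3: CGG (Arg) → CGA (Arg) — synonymous.
Codon 4: CGA (Arg) → AGA (Arg) — synonymous.
Codon 6: AAA (Lys) → AAU (Asn) — missense.
Synonymous: 2 of 5.

2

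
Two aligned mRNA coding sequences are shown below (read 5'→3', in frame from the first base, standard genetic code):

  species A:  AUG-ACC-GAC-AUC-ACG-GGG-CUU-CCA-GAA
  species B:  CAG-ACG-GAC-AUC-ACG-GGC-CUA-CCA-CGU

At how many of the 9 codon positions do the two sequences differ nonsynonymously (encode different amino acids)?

2

Codon 1: AUG Met / CAG Gln — nonsynonymous.
Codon 2: ACC Thr / ACG Thr — synonymous.
Codon 3: GAC Asp / GAC Asp — identical.
Codon 4: AUC Ile / AUC Ile — identical.
Codon 5: ACG Thr / ACG Thr — identical.
Codon 6: GGG Gly / GGC Gly — synonymous.
Codon 7: CUU Leu / CUA Leu — synonymous.
Codon 8: CCA Pro / CCA Pro — identical.
Codon 9: GAA Glu / CGU Arg — nonsynonymous.
Nonsynonymous differences: 2.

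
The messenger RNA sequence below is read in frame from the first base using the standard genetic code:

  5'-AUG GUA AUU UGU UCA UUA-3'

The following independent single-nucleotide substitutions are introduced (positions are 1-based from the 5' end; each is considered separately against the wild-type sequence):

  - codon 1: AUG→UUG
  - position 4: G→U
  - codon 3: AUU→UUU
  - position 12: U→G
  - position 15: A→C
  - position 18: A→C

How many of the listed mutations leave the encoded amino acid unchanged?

Codon 1: AUG (Met) → UUG (Leu) — missense.
Codon 2: GUA (Val) → UUA (Leu) — missense.
Codon 3: AUU (Ile) → UUU (Phe) — missense.
Codon 4: UGU (Cys) → UGG (Trp) — missense.
Codon 5: UCA (Ser) → UCC (Ser) — synonymous.
Codon 6: UUA (Leu) → UUC (Phe) — missense.
Synonymous: 1 of 6.

1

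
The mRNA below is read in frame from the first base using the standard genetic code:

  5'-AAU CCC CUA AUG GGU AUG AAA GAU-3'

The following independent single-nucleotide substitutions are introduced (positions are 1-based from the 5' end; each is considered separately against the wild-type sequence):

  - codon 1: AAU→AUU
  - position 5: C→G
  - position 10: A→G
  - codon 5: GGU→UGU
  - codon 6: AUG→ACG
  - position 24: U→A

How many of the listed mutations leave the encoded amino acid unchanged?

0

Codon 1: AAU (Asn) → AUU (Ile) — missense.
Codon 2: CCC (Pro) → CGC (Arg) — missense.
Codon 4: AUG (Met) → GUG (Val) — missense.
Codon 5: GGU (Gly) → UGU (Cys) — missense.
Codon 6: AUG (Met) → ACG (Thr) — missense.
Codon 8: GAU (Asp) → GAA (Glu) — missense.
Synonymous: 0 of 6.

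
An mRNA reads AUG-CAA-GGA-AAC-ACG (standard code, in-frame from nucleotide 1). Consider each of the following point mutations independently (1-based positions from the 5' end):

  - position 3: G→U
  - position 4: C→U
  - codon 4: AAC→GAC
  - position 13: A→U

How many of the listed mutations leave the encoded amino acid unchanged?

Codon 1: AUG (Met) → AUU (Ile) — missense.
Codon 2: CAA (Gln) → UAA (Stop) — nonsense.
Codon 4: AAC (Asn) → GAC (Asp) — missense.
Codon 5: ACG (Thr) → UCG (Ser) — missense.
Synonymous: 0 of 4.

0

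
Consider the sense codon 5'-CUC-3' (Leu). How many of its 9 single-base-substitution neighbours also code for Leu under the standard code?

Position 1: none → 0 synonymous.
Position 2: none → 0 synonymous.
Position 3: CUU, CUA, CUG → 3 synonymous.
Total: 0 + 0 + 3 = 3.

3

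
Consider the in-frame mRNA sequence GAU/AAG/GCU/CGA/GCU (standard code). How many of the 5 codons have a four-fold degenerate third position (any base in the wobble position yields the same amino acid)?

Codon 1 GAU (Asp): third position 2-fold.
Codon 2 AAG (Lys): third position 2-fold.
Codon 3 GCU (Ala): third position 4-fold.
Codon 4 CGA (Arg): third position 4-fold.
Codon 5 GCU (Ala): third position 4-fold.
Four-fold degenerate third positions: 3.

3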